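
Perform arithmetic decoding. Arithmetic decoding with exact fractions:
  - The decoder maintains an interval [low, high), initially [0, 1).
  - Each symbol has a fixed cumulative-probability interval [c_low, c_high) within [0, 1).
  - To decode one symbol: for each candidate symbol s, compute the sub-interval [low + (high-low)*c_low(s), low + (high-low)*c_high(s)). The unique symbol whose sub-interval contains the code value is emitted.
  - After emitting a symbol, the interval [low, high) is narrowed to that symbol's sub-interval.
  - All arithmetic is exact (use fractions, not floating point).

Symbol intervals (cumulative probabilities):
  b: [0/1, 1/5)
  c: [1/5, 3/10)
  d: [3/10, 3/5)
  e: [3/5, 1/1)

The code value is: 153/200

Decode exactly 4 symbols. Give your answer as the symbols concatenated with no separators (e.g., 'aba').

Answer: eddc

Derivation:
Step 1: interval [0/1, 1/1), width = 1/1 - 0/1 = 1/1
  'b': [0/1 + 1/1*0/1, 0/1 + 1/1*1/5) = [0/1, 1/5)
  'c': [0/1 + 1/1*1/5, 0/1 + 1/1*3/10) = [1/5, 3/10)
  'd': [0/1 + 1/1*3/10, 0/1 + 1/1*3/5) = [3/10, 3/5)
  'e': [0/1 + 1/1*3/5, 0/1 + 1/1*1/1) = [3/5, 1/1) <- contains code 153/200
  emit 'e', narrow to [3/5, 1/1)
Step 2: interval [3/5, 1/1), width = 1/1 - 3/5 = 2/5
  'b': [3/5 + 2/5*0/1, 3/5 + 2/5*1/5) = [3/5, 17/25)
  'c': [3/5 + 2/5*1/5, 3/5 + 2/5*3/10) = [17/25, 18/25)
  'd': [3/5 + 2/5*3/10, 3/5 + 2/5*3/5) = [18/25, 21/25) <- contains code 153/200
  'e': [3/5 + 2/5*3/5, 3/5 + 2/5*1/1) = [21/25, 1/1)
  emit 'd', narrow to [18/25, 21/25)
Step 3: interval [18/25, 21/25), width = 21/25 - 18/25 = 3/25
  'b': [18/25 + 3/25*0/1, 18/25 + 3/25*1/5) = [18/25, 93/125)
  'c': [18/25 + 3/25*1/5, 18/25 + 3/25*3/10) = [93/125, 189/250)
  'd': [18/25 + 3/25*3/10, 18/25 + 3/25*3/5) = [189/250, 99/125) <- contains code 153/200
  'e': [18/25 + 3/25*3/5, 18/25 + 3/25*1/1) = [99/125, 21/25)
  emit 'd', narrow to [189/250, 99/125)
Step 4: interval [189/250, 99/125), width = 99/125 - 189/250 = 9/250
  'b': [189/250 + 9/250*0/1, 189/250 + 9/250*1/5) = [189/250, 477/625)
  'c': [189/250 + 9/250*1/5, 189/250 + 9/250*3/10) = [477/625, 1917/2500) <- contains code 153/200
  'd': [189/250 + 9/250*3/10, 189/250 + 9/250*3/5) = [1917/2500, 486/625)
  'e': [189/250 + 9/250*3/5, 189/250 + 9/250*1/1) = [486/625, 99/125)
  emit 'c', narrow to [477/625, 1917/2500)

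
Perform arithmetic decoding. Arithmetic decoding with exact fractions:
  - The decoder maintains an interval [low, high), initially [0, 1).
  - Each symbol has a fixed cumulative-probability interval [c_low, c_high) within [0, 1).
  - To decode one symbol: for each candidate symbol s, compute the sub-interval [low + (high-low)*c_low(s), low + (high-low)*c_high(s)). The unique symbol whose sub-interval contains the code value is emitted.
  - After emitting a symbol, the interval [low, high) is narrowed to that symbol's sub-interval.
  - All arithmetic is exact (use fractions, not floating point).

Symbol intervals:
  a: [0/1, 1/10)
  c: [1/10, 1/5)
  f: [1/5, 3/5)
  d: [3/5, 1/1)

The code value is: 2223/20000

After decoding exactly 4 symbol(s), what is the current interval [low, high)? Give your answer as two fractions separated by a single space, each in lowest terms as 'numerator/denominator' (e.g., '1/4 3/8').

Step 1: interval [0/1, 1/1), width = 1/1 - 0/1 = 1/1
  'a': [0/1 + 1/1*0/1, 0/1 + 1/1*1/10) = [0/1, 1/10)
  'c': [0/1 + 1/1*1/10, 0/1 + 1/1*1/5) = [1/10, 1/5) <- contains code 2223/20000
  'f': [0/1 + 1/1*1/5, 0/1 + 1/1*3/5) = [1/5, 3/5)
  'd': [0/1 + 1/1*3/5, 0/1 + 1/1*1/1) = [3/5, 1/1)
  emit 'c', narrow to [1/10, 1/5)
Step 2: interval [1/10, 1/5), width = 1/5 - 1/10 = 1/10
  'a': [1/10 + 1/10*0/1, 1/10 + 1/10*1/10) = [1/10, 11/100)
  'c': [1/10 + 1/10*1/10, 1/10 + 1/10*1/5) = [11/100, 3/25) <- contains code 2223/20000
  'f': [1/10 + 1/10*1/5, 1/10 + 1/10*3/5) = [3/25, 4/25)
  'd': [1/10 + 1/10*3/5, 1/10 + 1/10*1/1) = [4/25, 1/5)
  emit 'c', narrow to [11/100, 3/25)
Step 3: interval [11/100, 3/25), width = 3/25 - 11/100 = 1/100
  'a': [11/100 + 1/100*0/1, 11/100 + 1/100*1/10) = [11/100, 111/1000)
  'c': [11/100 + 1/100*1/10, 11/100 + 1/100*1/5) = [111/1000, 14/125) <- contains code 2223/20000
  'f': [11/100 + 1/100*1/5, 11/100 + 1/100*3/5) = [14/125, 29/250)
  'd': [11/100 + 1/100*3/5, 11/100 + 1/100*1/1) = [29/250, 3/25)
  emit 'c', narrow to [111/1000, 14/125)
Step 4: interval [111/1000, 14/125), width = 14/125 - 111/1000 = 1/1000
  'a': [111/1000 + 1/1000*0/1, 111/1000 + 1/1000*1/10) = [111/1000, 1111/10000)
  'c': [111/1000 + 1/1000*1/10, 111/1000 + 1/1000*1/5) = [1111/10000, 139/1250) <- contains code 2223/20000
  'f': [111/1000 + 1/1000*1/5, 111/1000 + 1/1000*3/5) = [139/1250, 279/2500)
  'd': [111/1000 + 1/1000*3/5, 111/1000 + 1/1000*1/1) = [279/2500, 14/125)
  emit 'c', narrow to [1111/10000, 139/1250)

Answer: 1111/10000 139/1250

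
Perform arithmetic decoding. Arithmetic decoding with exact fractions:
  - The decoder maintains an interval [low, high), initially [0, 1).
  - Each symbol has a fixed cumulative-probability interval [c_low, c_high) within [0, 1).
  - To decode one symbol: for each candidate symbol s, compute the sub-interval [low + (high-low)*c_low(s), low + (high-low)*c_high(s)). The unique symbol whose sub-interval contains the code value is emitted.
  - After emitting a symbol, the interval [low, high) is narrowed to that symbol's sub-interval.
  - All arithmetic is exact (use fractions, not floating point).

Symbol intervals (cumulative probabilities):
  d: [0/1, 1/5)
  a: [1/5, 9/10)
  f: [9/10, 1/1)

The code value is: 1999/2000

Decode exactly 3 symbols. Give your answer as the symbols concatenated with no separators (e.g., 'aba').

Step 1: interval [0/1, 1/1), width = 1/1 - 0/1 = 1/1
  'd': [0/1 + 1/1*0/1, 0/1 + 1/1*1/5) = [0/1, 1/5)
  'a': [0/1 + 1/1*1/5, 0/1 + 1/1*9/10) = [1/5, 9/10)
  'f': [0/1 + 1/1*9/10, 0/1 + 1/1*1/1) = [9/10, 1/1) <- contains code 1999/2000
  emit 'f', narrow to [9/10, 1/1)
Step 2: interval [9/10, 1/1), width = 1/1 - 9/10 = 1/10
  'd': [9/10 + 1/10*0/1, 9/10 + 1/10*1/5) = [9/10, 23/25)
  'a': [9/10 + 1/10*1/5, 9/10 + 1/10*9/10) = [23/25, 99/100)
  'f': [9/10 + 1/10*9/10, 9/10 + 1/10*1/1) = [99/100, 1/1) <- contains code 1999/2000
  emit 'f', narrow to [99/100, 1/1)
Step 3: interval [99/100, 1/1), width = 1/1 - 99/100 = 1/100
  'd': [99/100 + 1/100*0/1, 99/100 + 1/100*1/5) = [99/100, 124/125)
  'a': [99/100 + 1/100*1/5, 99/100 + 1/100*9/10) = [124/125, 999/1000)
  'f': [99/100 + 1/100*9/10, 99/100 + 1/100*1/1) = [999/1000, 1/1) <- contains code 1999/2000
  emit 'f', narrow to [999/1000, 1/1)

Answer: fff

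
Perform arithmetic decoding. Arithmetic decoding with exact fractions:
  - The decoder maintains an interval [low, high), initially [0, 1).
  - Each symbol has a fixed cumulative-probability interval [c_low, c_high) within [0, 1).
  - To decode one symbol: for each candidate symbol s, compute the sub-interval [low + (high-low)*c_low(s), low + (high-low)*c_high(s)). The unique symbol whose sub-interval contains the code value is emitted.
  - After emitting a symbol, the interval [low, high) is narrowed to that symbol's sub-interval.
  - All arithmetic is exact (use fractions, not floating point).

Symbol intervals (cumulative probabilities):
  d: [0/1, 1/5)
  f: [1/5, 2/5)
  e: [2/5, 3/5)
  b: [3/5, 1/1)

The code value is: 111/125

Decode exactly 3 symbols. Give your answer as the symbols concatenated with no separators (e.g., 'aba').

Answer: bbf

Derivation:
Step 1: interval [0/1, 1/1), width = 1/1 - 0/1 = 1/1
  'd': [0/1 + 1/1*0/1, 0/1 + 1/1*1/5) = [0/1, 1/5)
  'f': [0/1 + 1/1*1/5, 0/1 + 1/1*2/5) = [1/5, 2/5)
  'e': [0/1 + 1/1*2/5, 0/1 + 1/1*3/5) = [2/5, 3/5)
  'b': [0/1 + 1/1*3/5, 0/1 + 1/1*1/1) = [3/5, 1/1) <- contains code 111/125
  emit 'b', narrow to [3/5, 1/1)
Step 2: interval [3/5, 1/1), width = 1/1 - 3/5 = 2/5
  'd': [3/5 + 2/5*0/1, 3/5 + 2/5*1/5) = [3/5, 17/25)
  'f': [3/5 + 2/5*1/5, 3/5 + 2/5*2/5) = [17/25, 19/25)
  'e': [3/5 + 2/5*2/5, 3/5 + 2/5*3/5) = [19/25, 21/25)
  'b': [3/5 + 2/5*3/5, 3/5 + 2/5*1/1) = [21/25, 1/1) <- contains code 111/125
  emit 'b', narrow to [21/25, 1/1)
Step 3: interval [21/25, 1/1), width = 1/1 - 21/25 = 4/25
  'd': [21/25 + 4/25*0/1, 21/25 + 4/25*1/5) = [21/25, 109/125)
  'f': [21/25 + 4/25*1/5, 21/25 + 4/25*2/5) = [109/125, 113/125) <- contains code 111/125
  'e': [21/25 + 4/25*2/5, 21/25 + 4/25*3/5) = [113/125, 117/125)
  'b': [21/25 + 4/25*3/5, 21/25 + 4/25*1/1) = [117/125, 1/1)
  emit 'f', narrow to [109/125, 113/125)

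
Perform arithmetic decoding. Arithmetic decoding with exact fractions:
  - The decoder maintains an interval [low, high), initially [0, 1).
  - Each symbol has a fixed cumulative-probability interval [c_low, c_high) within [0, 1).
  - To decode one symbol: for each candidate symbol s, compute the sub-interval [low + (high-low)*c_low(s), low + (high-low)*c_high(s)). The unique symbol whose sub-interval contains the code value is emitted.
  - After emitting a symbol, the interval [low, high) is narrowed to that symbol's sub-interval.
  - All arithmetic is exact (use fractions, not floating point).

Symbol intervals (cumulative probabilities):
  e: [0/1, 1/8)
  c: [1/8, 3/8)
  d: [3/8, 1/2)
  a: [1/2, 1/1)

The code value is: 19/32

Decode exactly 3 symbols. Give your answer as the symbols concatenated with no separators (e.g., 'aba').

Answer: acc

Derivation:
Step 1: interval [0/1, 1/1), width = 1/1 - 0/1 = 1/1
  'e': [0/1 + 1/1*0/1, 0/1 + 1/1*1/8) = [0/1, 1/8)
  'c': [0/1 + 1/1*1/8, 0/1 + 1/1*3/8) = [1/8, 3/8)
  'd': [0/1 + 1/1*3/8, 0/1 + 1/1*1/2) = [3/8, 1/2)
  'a': [0/1 + 1/1*1/2, 0/1 + 1/1*1/1) = [1/2, 1/1) <- contains code 19/32
  emit 'a', narrow to [1/2, 1/1)
Step 2: interval [1/2, 1/1), width = 1/1 - 1/2 = 1/2
  'e': [1/2 + 1/2*0/1, 1/2 + 1/2*1/8) = [1/2, 9/16)
  'c': [1/2 + 1/2*1/8, 1/2 + 1/2*3/8) = [9/16, 11/16) <- contains code 19/32
  'd': [1/2 + 1/2*3/8, 1/2 + 1/2*1/2) = [11/16, 3/4)
  'a': [1/2 + 1/2*1/2, 1/2 + 1/2*1/1) = [3/4, 1/1)
  emit 'c', narrow to [9/16, 11/16)
Step 3: interval [9/16, 11/16), width = 11/16 - 9/16 = 1/8
  'e': [9/16 + 1/8*0/1, 9/16 + 1/8*1/8) = [9/16, 37/64)
  'c': [9/16 + 1/8*1/8, 9/16 + 1/8*3/8) = [37/64, 39/64) <- contains code 19/32
  'd': [9/16 + 1/8*3/8, 9/16 + 1/8*1/2) = [39/64, 5/8)
  'a': [9/16 + 1/8*1/2, 9/16 + 1/8*1/1) = [5/8, 11/16)
  emit 'c', narrow to [37/64, 39/64)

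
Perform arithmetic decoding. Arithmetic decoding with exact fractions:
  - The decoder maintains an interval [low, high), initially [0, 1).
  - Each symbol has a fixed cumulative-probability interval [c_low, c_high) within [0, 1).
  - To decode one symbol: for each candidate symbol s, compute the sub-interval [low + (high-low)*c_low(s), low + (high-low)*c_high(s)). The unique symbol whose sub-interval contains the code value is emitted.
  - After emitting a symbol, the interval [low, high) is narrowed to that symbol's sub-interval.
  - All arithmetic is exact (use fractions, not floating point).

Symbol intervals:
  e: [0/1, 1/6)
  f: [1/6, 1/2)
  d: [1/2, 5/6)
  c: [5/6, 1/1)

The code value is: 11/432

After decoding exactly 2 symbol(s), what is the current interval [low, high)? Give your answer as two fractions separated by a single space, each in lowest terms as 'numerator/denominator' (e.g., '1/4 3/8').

Step 1: interval [0/1, 1/1), width = 1/1 - 0/1 = 1/1
  'e': [0/1 + 1/1*0/1, 0/1 + 1/1*1/6) = [0/1, 1/6) <- contains code 11/432
  'f': [0/1 + 1/1*1/6, 0/1 + 1/1*1/2) = [1/6, 1/2)
  'd': [0/1 + 1/1*1/2, 0/1 + 1/1*5/6) = [1/2, 5/6)
  'c': [0/1 + 1/1*5/6, 0/1 + 1/1*1/1) = [5/6, 1/1)
  emit 'e', narrow to [0/1, 1/6)
Step 2: interval [0/1, 1/6), width = 1/6 - 0/1 = 1/6
  'e': [0/1 + 1/6*0/1, 0/1 + 1/6*1/6) = [0/1, 1/36) <- contains code 11/432
  'f': [0/1 + 1/6*1/6, 0/1 + 1/6*1/2) = [1/36, 1/12)
  'd': [0/1 + 1/6*1/2, 0/1 + 1/6*5/6) = [1/12, 5/36)
  'c': [0/1 + 1/6*5/6, 0/1 + 1/6*1/1) = [5/36, 1/6)
  emit 'e', narrow to [0/1, 1/36)

Answer: 0/1 1/36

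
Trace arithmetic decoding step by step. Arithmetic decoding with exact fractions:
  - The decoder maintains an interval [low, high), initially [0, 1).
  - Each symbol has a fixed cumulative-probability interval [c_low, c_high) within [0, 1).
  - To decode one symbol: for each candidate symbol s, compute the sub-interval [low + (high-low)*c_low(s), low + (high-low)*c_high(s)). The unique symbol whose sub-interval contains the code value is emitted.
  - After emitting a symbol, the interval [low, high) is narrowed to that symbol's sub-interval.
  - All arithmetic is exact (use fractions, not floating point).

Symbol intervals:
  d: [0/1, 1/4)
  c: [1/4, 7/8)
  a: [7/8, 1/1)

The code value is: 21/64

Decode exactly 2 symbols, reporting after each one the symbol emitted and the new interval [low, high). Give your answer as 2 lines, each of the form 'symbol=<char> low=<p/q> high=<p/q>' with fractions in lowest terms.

Answer: symbol=c low=1/4 high=7/8
symbol=d low=1/4 high=13/32

Derivation:
Step 1: interval [0/1, 1/1), width = 1/1 - 0/1 = 1/1
  'd': [0/1 + 1/1*0/1, 0/1 + 1/1*1/4) = [0/1, 1/4)
  'c': [0/1 + 1/1*1/4, 0/1 + 1/1*7/8) = [1/4, 7/8) <- contains code 21/64
  'a': [0/1 + 1/1*7/8, 0/1 + 1/1*1/1) = [7/8, 1/1)
  emit 'c', narrow to [1/4, 7/8)
Step 2: interval [1/4, 7/8), width = 7/8 - 1/4 = 5/8
  'd': [1/4 + 5/8*0/1, 1/4 + 5/8*1/4) = [1/4, 13/32) <- contains code 21/64
  'c': [1/4 + 5/8*1/4, 1/4 + 5/8*7/8) = [13/32, 51/64)
  'a': [1/4 + 5/8*7/8, 1/4 + 5/8*1/1) = [51/64, 7/8)
  emit 'd', narrow to [1/4, 13/32)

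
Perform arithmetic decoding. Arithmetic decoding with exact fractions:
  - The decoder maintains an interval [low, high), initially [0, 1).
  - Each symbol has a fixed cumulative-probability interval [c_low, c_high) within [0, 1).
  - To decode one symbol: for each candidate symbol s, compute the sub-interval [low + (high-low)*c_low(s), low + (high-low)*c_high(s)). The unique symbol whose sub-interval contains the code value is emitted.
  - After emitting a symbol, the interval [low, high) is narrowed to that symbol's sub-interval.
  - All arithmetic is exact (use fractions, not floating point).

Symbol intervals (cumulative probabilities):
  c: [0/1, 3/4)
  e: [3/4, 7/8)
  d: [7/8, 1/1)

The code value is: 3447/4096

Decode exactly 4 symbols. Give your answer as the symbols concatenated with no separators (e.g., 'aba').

Answer: ecde

Derivation:
Step 1: interval [0/1, 1/1), width = 1/1 - 0/1 = 1/1
  'c': [0/1 + 1/1*0/1, 0/1 + 1/1*3/4) = [0/1, 3/4)
  'e': [0/1 + 1/1*3/4, 0/1 + 1/1*7/8) = [3/4, 7/8) <- contains code 3447/4096
  'd': [0/1 + 1/1*7/8, 0/1 + 1/1*1/1) = [7/8, 1/1)
  emit 'e', narrow to [3/4, 7/8)
Step 2: interval [3/4, 7/8), width = 7/8 - 3/4 = 1/8
  'c': [3/4 + 1/8*0/1, 3/4 + 1/8*3/4) = [3/4, 27/32) <- contains code 3447/4096
  'e': [3/4 + 1/8*3/4, 3/4 + 1/8*7/8) = [27/32, 55/64)
  'd': [3/4 + 1/8*7/8, 3/4 + 1/8*1/1) = [55/64, 7/8)
  emit 'c', narrow to [3/4, 27/32)
Step 3: interval [3/4, 27/32), width = 27/32 - 3/4 = 3/32
  'c': [3/4 + 3/32*0/1, 3/4 + 3/32*3/4) = [3/4, 105/128)
  'e': [3/4 + 3/32*3/4, 3/4 + 3/32*7/8) = [105/128, 213/256)
  'd': [3/4 + 3/32*7/8, 3/4 + 3/32*1/1) = [213/256, 27/32) <- contains code 3447/4096
  emit 'd', narrow to [213/256, 27/32)
Step 4: interval [213/256, 27/32), width = 27/32 - 213/256 = 3/256
  'c': [213/256 + 3/256*0/1, 213/256 + 3/256*3/4) = [213/256, 861/1024)
  'e': [213/256 + 3/256*3/4, 213/256 + 3/256*7/8) = [861/1024, 1725/2048) <- contains code 3447/4096
  'd': [213/256 + 3/256*7/8, 213/256 + 3/256*1/1) = [1725/2048, 27/32)
  emit 'e', narrow to [861/1024, 1725/2048)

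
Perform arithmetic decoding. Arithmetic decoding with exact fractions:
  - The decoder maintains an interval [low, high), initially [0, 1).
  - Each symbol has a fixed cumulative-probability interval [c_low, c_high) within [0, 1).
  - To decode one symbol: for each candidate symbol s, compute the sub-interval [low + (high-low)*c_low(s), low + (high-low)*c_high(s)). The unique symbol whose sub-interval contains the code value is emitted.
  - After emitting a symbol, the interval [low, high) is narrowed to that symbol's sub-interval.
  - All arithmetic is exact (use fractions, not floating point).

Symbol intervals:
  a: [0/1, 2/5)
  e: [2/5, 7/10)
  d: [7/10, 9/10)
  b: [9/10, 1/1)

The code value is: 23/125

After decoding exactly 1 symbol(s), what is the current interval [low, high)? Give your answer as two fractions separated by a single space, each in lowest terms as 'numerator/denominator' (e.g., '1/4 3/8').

Step 1: interval [0/1, 1/1), width = 1/1 - 0/1 = 1/1
  'a': [0/1 + 1/1*0/1, 0/1 + 1/1*2/5) = [0/1, 2/5) <- contains code 23/125
  'e': [0/1 + 1/1*2/5, 0/1 + 1/1*7/10) = [2/5, 7/10)
  'd': [0/1 + 1/1*7/10, 0/1 + 1/1*9/10) = [7/10, 9/10)
  'b': [0/1 + 1/1*9/10, 0/1 + 1/1*1/1) = [9/10, 1/1)
  emit 'a', narrow to [0/1, 2/5)

Answer: 0/1 2/5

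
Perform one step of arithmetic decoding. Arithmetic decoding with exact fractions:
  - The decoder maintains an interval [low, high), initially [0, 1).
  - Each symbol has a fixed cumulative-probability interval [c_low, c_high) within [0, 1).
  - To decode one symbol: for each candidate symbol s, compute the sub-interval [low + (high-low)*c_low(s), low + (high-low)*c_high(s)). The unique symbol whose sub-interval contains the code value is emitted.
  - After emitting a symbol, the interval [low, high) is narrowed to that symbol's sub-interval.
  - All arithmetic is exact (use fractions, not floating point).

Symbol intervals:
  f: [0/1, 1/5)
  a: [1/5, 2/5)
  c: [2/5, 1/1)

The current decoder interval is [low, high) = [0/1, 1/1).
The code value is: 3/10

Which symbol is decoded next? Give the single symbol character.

Interval width = high − low = 1/1 − 0/1 = 1/1
Scaled code = (code − low) / width = (3/10 − 0/1) / 1/1 = 3/10
  f: [0/1, 1/5) 
  a: [1/5, 2/5) ← scaled code falls here ✓
  c: [2/5, 1/1) 

Answer: a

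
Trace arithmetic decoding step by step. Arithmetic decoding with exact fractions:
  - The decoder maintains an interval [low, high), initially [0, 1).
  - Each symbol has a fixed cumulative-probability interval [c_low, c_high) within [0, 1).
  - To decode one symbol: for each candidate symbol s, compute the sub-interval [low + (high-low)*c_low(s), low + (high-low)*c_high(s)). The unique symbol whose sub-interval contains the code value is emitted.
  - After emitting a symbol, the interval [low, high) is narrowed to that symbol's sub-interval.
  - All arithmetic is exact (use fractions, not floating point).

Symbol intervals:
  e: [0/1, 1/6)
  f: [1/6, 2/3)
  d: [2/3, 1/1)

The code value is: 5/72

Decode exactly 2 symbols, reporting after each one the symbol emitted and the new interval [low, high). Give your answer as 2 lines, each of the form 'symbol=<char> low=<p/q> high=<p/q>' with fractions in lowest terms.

Step 1: interval [0/1, 1/1), width = 1/1 - 0/1 = 1/1
  'e': [0/1 + 1/1*0/1, 0/1 + 1/1*1/6) = [0/1, 1/6) <- contains code 5/72
  'f': [0/1 + 1/1*1/6, 0/1 + 1/1*2/3) = [1/6, 2/3)
  'd': [0/1 + 1/1*2/3, 0/1 + 1/1*1/1) = [2/3, 1/1)
  emit 'e', narrow to [0/1, 1/6)
Step 2: interval [0/1, 1/6), width = 1/6 - 0/1 = 1/6
  'e': [0/1 + 1/6*0/1, 0/1 + 1/6*1/6) = [0/1, 1/36)
  'f': [0/1 + 1/6*1/6, 0/1 + 1/6*2/3) = [1/36, 1/9) <- contains code 5/72
  'd': [0/1 + 1/6*2/3, 0/1 + 1/6*1/1) = [1/9, 1/6)
  emit 'f', narrow to [1/36, 1/9)

Answer: symbol=e low=0/1 high=1/6
symbol=f low=1/36 high=1/9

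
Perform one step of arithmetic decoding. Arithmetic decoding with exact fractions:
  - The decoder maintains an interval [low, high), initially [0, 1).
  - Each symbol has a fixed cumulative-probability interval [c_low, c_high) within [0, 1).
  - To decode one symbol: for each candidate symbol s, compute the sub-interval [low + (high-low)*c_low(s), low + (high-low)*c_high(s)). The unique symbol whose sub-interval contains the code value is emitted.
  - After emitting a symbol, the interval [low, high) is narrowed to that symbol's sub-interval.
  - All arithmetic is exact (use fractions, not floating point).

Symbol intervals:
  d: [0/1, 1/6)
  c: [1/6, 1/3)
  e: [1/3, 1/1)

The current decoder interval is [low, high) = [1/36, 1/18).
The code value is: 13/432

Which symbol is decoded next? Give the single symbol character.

Interval width = high − low = 1/18 − 1/36 = 1/36
Scaled code = (code − low) / width = (13/432 − 1/36) / 1/36 = 1/12
  d: [0/1, 1/6) ← scaled code falls here ✓
  c: [1/6, 1/3) 
  e: [1/3, 1/1) 

Answer: d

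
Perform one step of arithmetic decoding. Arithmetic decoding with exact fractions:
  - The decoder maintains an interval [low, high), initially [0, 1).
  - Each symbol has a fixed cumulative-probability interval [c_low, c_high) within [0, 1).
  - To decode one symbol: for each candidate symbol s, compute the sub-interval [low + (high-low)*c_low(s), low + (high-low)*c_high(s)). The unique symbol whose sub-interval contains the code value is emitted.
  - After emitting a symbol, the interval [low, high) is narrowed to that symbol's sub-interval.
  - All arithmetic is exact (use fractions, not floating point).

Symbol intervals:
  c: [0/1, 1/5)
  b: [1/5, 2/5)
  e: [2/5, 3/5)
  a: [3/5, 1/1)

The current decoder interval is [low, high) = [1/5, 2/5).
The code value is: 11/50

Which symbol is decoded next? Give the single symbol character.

Interval width = high − low = 2/5 − 1/5 = 1/5
Scaled code = (code − low) / width = (11/50 − 1/5) / 1/5 = 1/10
  c: [0/1, 1/5) ← scaled code falls here ✓
  b: [1/5, 2/5) 
  e: [2/5, 3/5) 
  a: [3/5, 1/1) 

Answer: c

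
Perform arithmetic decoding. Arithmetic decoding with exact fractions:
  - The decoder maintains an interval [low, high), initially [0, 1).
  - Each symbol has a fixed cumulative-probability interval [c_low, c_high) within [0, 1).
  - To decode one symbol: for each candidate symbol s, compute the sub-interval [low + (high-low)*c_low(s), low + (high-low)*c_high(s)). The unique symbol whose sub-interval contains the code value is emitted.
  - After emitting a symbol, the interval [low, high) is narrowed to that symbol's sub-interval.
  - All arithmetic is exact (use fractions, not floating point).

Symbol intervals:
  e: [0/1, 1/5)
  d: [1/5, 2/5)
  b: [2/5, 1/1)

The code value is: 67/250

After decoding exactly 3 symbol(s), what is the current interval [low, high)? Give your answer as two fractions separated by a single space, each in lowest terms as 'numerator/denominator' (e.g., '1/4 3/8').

Step 1: interval [0/1, 1/1), width = 1/1 - 0/1 = 1/1
  'e': [0/1 + 1/1*0/1, 0/1 + 1/1*1/5) = [0/1, 1/5)
  'd': [0/1 + 1/1*1/5, 0/1 + 1/1*2/5) = [1/5, 2/5) <- contains code 67/250
  'b': [0/1 + 1/1*2/5, 0/1 + 1/1*1/1) = [2/5, 1/1)
  emit 'd', narrow to [1/5, 2/5)
Step 2: interval [1/5, 2/5), width = 2/5 - 1/5 = 1/5
  'e': [1/5 + 1/5*0/1, 1/5 + 1/5*1/5) = [1/5, 6/25)
  'd': [1/5 + 1/5*1/5, 1/5 + 1/5*2/5) = [6/25, 7/25) <- contains code 67/250
  'b': [1/5 + 1/5*2/5, 1/5 + 1/5*1/1) = [7/25, 2/5)
  emit 'd', narrow to [6/25, 7/25)
Step 3: interval [6/25, 7/25), width = 7/25 - 6/25 = 1/25
  'e': [6/25 + 1/25*0/1, 6/25 + 1/25*1/5) = [6/25, 31/125)
  'd': [6/25 + 1/25*1/5, 6/25 + 1/25*2/5) = [31/125, 32/125)
  'b': [6/25 + 1/25*2/5, 6/25 + 1/25*1/1) = [32/125, 7/25) <- contains code 67/250
  emit 'b', narrow to [32/125, 7/25)

Answer: 32/125 7/25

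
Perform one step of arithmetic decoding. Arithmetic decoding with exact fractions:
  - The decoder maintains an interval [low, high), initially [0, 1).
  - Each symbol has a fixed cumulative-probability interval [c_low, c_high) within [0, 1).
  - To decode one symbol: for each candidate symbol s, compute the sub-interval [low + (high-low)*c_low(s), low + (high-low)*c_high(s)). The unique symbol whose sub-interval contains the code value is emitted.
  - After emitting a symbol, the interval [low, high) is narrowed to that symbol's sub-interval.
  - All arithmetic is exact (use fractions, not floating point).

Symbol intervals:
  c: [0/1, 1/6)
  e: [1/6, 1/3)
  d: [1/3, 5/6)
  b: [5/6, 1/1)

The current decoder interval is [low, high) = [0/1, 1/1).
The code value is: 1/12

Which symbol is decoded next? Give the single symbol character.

Answer: c

Derivation:
Interval width = high − low = 1/1 − 0/1 = 1/1
Scaled code = (code − low) / width = (1/12 − 0/1) / 1/1 = 1/12
  c: [0/1, 1/6) ← scaled code falls here ✓
  e: [1/6, 1/3) 
  d: [1/3, 5/6) 
  b: [5/6, 1/1) 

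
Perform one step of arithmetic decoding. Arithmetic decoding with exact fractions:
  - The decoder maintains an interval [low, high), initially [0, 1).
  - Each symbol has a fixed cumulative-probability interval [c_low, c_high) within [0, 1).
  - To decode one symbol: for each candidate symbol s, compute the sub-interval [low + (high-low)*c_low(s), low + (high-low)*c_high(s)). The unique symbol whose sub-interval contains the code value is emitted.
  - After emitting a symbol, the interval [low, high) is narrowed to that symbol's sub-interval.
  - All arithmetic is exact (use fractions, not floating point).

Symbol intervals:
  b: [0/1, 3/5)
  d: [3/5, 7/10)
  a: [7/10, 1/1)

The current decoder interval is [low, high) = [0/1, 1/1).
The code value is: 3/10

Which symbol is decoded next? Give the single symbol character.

Interval width = high − low = 1/1 − 0/1 = 1/1
Scaled code = (code − low) / width = (3/10 − 0/1) / 1/1 = 3/10
  b: [0/1, 3/5) ← scaled code falls here ✓
  d: [3/5, 7/10) 
  a: [7/10, 1/1) 

Answer: b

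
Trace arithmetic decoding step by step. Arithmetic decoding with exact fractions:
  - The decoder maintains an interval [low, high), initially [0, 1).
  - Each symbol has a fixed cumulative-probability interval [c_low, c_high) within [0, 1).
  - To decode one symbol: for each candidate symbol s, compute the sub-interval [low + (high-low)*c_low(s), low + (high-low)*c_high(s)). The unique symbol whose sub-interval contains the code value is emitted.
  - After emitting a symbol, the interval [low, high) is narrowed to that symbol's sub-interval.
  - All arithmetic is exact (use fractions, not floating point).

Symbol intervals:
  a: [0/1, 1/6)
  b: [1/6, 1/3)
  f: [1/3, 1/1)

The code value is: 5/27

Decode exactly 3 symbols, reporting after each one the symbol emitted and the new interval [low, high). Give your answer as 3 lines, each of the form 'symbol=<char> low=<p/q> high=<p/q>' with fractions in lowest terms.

Answer: symbol=b low=1/6 high=1/3
symbol=a low=1/6 high=7/36
symbol=f low=19/108 high=7/36

Derivation:
Step 1: interval [0/1, 1/1), width = 1/1 - 0/1 = 1/1
  'a': [0/1 + 1/1*0/1, 0/1 + 1/1*1/6) = [0/1, 1/6)
  'b': [0/1 + 1/1*1/6, 0/1 + 1/1*1/3) = [1/6, 1/3) <- contains code 5/27
  'f': [0/1 + 1/1*1/3, 0/1 + 1/1*1/1) = [1/3, 1/1)
  emit 'b', narrow to [1/6, 1/3)
Step 2: interval [1/6, 1/3), width = 1/3 - 1/6 = 1/6
  'a': [1/6 + 1/6*0/1, 1/6 + 1/6*1/6) = [1/6, 7/36) <- contains code 5/27
  'b': [1/6 + 1/6*1/6, 1/6 + 1/6*1/3) = [7/36, 2/9)
  'f': [1/6 + 1/6*1/3, 1/6 + 1/6*1/1) = [2/9, 1/3)
  emit 'a', narrow to [1/6, 7/36)
Step 3: interval [1/6, 7/36), width = 7/36 - 1/6 = 1/36
  'a': [1/6 + 1/36*0/1, 1/6 + 1/36*1/6) = [1/6, 37/216)
  'b': [1/6 + 1/36*1/6, 1/6 + 1/36*1/3) = [37/216, 19/108)
  'f': [1/6 + 1/36*1/3, 1/6 + 1/36*1/1) = [19/108, 7/36) <- contains code 5/27
  emit 'f', narrow to [19/108, 7/36)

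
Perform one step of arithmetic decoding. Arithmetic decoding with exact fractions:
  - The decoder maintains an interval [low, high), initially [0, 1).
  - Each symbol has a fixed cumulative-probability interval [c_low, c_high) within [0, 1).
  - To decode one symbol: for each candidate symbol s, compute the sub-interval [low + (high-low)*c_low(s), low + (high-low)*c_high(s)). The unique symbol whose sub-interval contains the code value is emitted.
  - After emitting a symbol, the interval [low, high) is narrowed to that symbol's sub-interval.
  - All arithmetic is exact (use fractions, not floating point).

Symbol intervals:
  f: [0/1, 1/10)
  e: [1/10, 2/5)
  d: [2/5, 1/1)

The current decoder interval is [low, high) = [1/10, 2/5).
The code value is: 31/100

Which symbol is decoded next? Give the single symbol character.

Answer: d

Derivation:
Interval width = high − low = 2/5 − 1/10 = 3/10
Scaled code = (code − low) / width = (31/100 − 1/10) / 3/10 = 7/10
  f: [0/1, 1/10) 
  e: [1/10, 2/5) 
  d: [2/5, 1/1) ← scaled code falls here ✓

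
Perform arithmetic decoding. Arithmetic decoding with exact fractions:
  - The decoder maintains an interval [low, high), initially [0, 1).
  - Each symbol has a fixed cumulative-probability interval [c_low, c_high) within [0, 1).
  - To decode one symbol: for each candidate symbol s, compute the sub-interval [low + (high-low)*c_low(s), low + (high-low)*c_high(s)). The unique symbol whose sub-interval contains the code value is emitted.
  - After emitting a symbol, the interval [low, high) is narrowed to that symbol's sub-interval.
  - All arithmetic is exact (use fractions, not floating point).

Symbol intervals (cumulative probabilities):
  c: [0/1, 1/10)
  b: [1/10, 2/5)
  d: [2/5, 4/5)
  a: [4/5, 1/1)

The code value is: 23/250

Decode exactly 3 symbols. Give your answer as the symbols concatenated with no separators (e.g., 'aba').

Answer: cad

Derivation:
Step 1: interval [0/1, 1/1), width = 1/1 - 0/1 = 1/1
  'c': [0/1 + 1/1*0/1, 0/1 + 1/1*1/10) = [0/1, 1/10) <- contains code 23/250
  'b': [0/1 + 1/1*1/10, 0/1 + 1/1*2/5) = [1/10, 2/5)
  'd': [0/1 + 1/1*2/5, 0/1 + 1/1*4/5) = [2/5, 4/5)
  'a': [0/1 + 1/1*4/5, 0/1 + 1/1*1/1) = [4/5, 1/1)
  emit 'c', narrow to [0/1, 1/10)
Step 2: interval [0/1, 1/10), width = 1/10 - 0/1 = 1/10
  'c': [0/1 + 1/10*0/1, 0/1 + 1/10*1/10) = [0/1, 1/100)
  'b': [0/1 + 1/10*1/10, 0/1 + 1/10*2/5) = [1/100, 1/25)
  'd': [0/1 + 1/10*2/5, 0/1 + 1/10*4/5) = [1/25, 2/25)
  'a': [0/1 + 1/10*4/5, 0/1 + 1/10*1/1) = [2/25, 1/10) <- contains code 23/250
  emit 'a', narrow to [2/25, 1/10)
Step 3: interval [2/25, 1/10), width = 1/10 - 2/25 = 1/50
  'c': [2/25 + 1/50*0/1, 2/25 + 1/50*1/10) = [2/25, 41/500)
  'b': [2/25 + 1/50*1/10, 2/25 + 1/50*2/5) = [41/500, 11/125)
  'd': [2/25 + 1/50*2/5, 2/25 + 1/50*4/5) = [11/125, 12/125) <- contains code 23/250
  'a': [2/25 + 1/50*4/5, 2/25 + 1/50*1/1) = [12/125, 1/10)
  emit 'd', narrow to [11/125, 12/125)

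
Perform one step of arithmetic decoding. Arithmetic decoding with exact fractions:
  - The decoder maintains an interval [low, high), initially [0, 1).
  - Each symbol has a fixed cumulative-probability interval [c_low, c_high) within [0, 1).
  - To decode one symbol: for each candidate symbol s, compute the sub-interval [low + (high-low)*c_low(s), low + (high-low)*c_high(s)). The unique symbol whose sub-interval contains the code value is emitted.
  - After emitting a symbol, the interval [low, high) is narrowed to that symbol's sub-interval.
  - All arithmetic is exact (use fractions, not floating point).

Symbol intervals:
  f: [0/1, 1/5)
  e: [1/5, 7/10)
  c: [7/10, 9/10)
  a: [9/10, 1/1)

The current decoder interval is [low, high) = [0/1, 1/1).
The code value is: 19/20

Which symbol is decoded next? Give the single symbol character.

Answer: a

Derivation:
Interval width = high − low = 1/1 − 0/1 = 1/1
Scaled code = (code − low) / width = (19/20 − 0/1) / 1/1 = 19/20
  f: [0/1, 1/5) 
  e: [1/5, 7/10) 
  c: [7/10, 9/10) 
  a: [9/10, 1/1) ← scaled code falls here ✓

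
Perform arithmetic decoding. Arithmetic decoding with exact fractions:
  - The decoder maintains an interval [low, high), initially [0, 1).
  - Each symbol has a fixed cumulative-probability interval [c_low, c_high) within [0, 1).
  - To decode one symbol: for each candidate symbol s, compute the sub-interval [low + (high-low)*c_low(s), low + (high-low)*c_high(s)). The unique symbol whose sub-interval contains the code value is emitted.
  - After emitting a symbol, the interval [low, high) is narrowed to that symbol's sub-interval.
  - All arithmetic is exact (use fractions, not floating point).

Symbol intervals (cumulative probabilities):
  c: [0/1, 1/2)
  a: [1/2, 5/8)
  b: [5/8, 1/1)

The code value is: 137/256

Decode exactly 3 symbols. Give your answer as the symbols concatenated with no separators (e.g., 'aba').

Step 1: interval [0/1, 1/1), width = 1/1 - 0/1 = 1/1
  'c': [0/1 + 1/1*0/1, 0/1 + 1/1*1/2) = [0/1, 1/2)
  'a': [0/1 + 1/1*1/2, 0/1 + 1/1*5/8) = [1/2, 5/8) <- contains code 137/256
  'b': [0/1 + 1/1*5/8, 0/1 + 1/1*1/1) = [5/8, 1/1)
  emit 'a', narrow to [1/2, 5/8)
Step 2: interval [1/2, 5/8), width = 5/8 - 1/2 = 1/8
  'c': [1/2 + 1/8*0/1, 1/2 + 1/8*1/2) = [1/2, 9/16) <- contains code 137/256
  'a': [1/2 + 1/8*1/2, 1/2 + 1/8*5/8) = [9/16, 37/64)
  'b': [1/2 + 1/8*5/8, 1/2 + 1/8*1/1) = [37/64, 5/8)
  emit 'c', narrow to [1/2, 9/16)
Step 3: interval [1/2, 9/16), width = 9/16 - 1/2 = 1/16
  'c': [1/2 + 1/16*0/1, 1/2 + 1/16*1/2) = [1/2, 17/32)
  'a': [1/2 + 1/16*1/2, 1/2 + 1/16*5/8) = [17/32, 69/128) <- contains code 137/256
  'b': [1/2 + 1/16*5/8, 1/2 + 1/16*1/1) = [69/128, 9/16)
  emit 'a', narrow to [17/32, 69/128)

Answer: aca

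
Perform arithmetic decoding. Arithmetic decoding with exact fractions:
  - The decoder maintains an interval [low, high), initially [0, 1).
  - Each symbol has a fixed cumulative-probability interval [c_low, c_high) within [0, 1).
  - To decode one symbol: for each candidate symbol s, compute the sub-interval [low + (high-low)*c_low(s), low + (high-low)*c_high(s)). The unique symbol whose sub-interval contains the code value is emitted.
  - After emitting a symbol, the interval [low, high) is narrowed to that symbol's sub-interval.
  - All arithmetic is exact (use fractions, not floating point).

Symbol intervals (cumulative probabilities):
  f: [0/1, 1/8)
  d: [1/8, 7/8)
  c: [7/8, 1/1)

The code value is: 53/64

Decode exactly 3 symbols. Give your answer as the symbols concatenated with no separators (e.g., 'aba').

Answer: dcd

Derivation:
Step 1: interval [0/1, 1/1), width = 1/1 - 0/1 = 1/1
  'f': [0/1 + 1/1*0/1, 0/1 + 1/1*1/8) = [0/1, 1/8)
  'd': [0/1 + 1/1*1/8, 0/1 + 1/1*7/8) = [1/8, 7/8) <- contains code 53/64
  'c': [0/1 + 1/1*7/8, 0/1 + 1/1*1/1) = [7/8, 1/1)
  emit 'd', narrow to [1/8, 7/8)
Step 2: interval [1/8, 7/8), width = 7/8 - 1/8 = 3/4
  'f': [1/8 + 3/4*0/1, 1/8 + 3/4*1/8) = [1/8, 7/32)
  'd': [1/8 + 3/4*1/8, 1/8 + 3/4*7/8) = [7/32, 25/32)
  'c': [1/8 + 3/4*7/8, 1/8 + 3/4*1/1) = [25/32, 7/8) <- contains code 53/64
  emit 'c', narrow to [25/32, 7/8)
Step 3: interval [25/32, 7/8), width = 7/8 - 25/32 = 3/32
  'f': [25/32 + 3/32*0/1, 25/32 + 3/32*1/8) = [25/32, 203/256)
  'd': [25/32 + 3/32*1/8, 25/32 + 3/32*7/8) = [203/256, 221/256) <- contains code 53/64
  'c': [25/32 + 3/32*7/8, 25/32 + 3/32*1/1) = [221/256, 7/8)
  emit 'd', narrow to [203/256, 221/256)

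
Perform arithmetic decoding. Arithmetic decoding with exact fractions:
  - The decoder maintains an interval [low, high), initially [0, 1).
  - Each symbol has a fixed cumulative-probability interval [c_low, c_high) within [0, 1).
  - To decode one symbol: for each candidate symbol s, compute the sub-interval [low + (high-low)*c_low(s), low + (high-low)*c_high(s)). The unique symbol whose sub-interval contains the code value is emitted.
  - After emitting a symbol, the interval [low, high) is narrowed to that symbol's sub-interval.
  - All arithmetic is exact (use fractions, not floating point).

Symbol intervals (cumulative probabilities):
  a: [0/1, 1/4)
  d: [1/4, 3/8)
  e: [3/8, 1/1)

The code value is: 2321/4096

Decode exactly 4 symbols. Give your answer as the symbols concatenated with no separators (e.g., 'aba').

Step 1: interval [0/1, 1/1), width = 1/1 - 0/1 = 1/1
  'a': [0/1 + 1/1*0/1, 0/1 + 1/1*1/4) = [0/1, 1/4)
  'd': [0/1 + 1/1*1/4, 0/1 + 1/1*3/8) = [1/4, 3/8)
  'e': [0/1 + 1/1*3/8, 0/1 + 1/1*1/1) = [3/8, 1/1) <- contains code 2321/4096
  emit 'e', narrow to [3/8, 1/1)
Step 2: interval [3/8, 1/1), width = 1/1 - 3/8 = 5/8
  'a': [3/8 + 5/8*0/1, 3/8 + 5/8*1/4) = [3/8, 17/32)
  'd': [3/8 + 5/8*1/4, 3/8 + 5/8*3/8) = [17/32, 39/64) <- contains code 2321/4096
  'e': [3/8 + 5/8*3/8, 3/8 + 5/8*1/1) = [39/64, 1/1)
  emit 'd', narrow to [17/32, 39/64)
Step 3: interval [17/32, 39/64), width = 39/64 - 17/32 = 5/64
  'a': [17/32 + 5/64*0/1, 17/32 + 5/64*1/4) = [17/32, 141/256)
  'd': [17/32 + 5/64*1/4, 17/32 + 5/64*3/8) = [141/256, 287/512)
  'e': [17/32 + 5/64*3/8, 17/32 + 5/64*1/1) = [287/512, 39/64) <- contains code 2321/4096
  emit 'e', narrow to [287/512, 39/64)
Step 4: interval [287/512, 39/64), width = 39/64 - 287/512 = 25/512
  'a': [287/512 + 25/512*0/1, 287/512 + 25/512*1/4) = [287/512, 1173/2048) <- contains code 2321/4096
  'd': [287/512 + 25/512*1/4, 287/512 + 25/512*3/8) = [1173/2048, 2371/4096)
  'e': [287/512 + 25/512*3/8, 287/512 + 25/512*1/1) = [2371/4096, 39/64)
  emit 'a', narrow to [287/512, 1173/2048)

Answer: edea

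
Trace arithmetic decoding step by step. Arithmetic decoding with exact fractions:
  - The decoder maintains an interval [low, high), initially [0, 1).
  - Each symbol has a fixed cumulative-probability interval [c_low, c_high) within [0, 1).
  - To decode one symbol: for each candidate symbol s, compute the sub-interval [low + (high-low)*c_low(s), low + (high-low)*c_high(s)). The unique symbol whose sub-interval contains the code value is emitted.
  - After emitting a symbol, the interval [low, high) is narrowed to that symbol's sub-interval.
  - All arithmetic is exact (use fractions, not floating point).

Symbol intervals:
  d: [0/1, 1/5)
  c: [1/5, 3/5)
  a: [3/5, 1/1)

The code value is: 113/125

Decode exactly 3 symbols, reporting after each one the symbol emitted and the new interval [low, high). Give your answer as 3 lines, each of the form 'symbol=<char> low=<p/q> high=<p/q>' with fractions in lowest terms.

Answer: symbol=a low=3/5 high=1/1
symbol=a low=21/25 high=1/1
symbol=c low=109/125 high=117/125

Derivation:
Step 1: interval [0/1, 1/1), width = 1/1 - 0/1 = 1/1
  'd': [0/1 + 1/1*0/1, 0/1 + 1/1*1/5) = [0/1, 1/5)
  'c': [0/1 + 1/1*1/5, 0/1 + 1/1*3/5) = [1/5, 3/5)
  'a': [0/1 + 1/1*3/5, 0/1 + 1/1*1/1) = [3/5, 1/1) <- contains code 113/125
  emit 'a', narrow to [3/5, 1/1)
Step 2: interval [3/5, 1/1), width = 1/1 - 3/5 = 2/5
  'd': [3/5 + 2/5*0/1, 3/5 + 2/5*1/5) = [3/5, 17/25)
  'c': [3/5 + 2/5*1/5, 3/5 + 2/5*3/5) = [17/25, 21/25)
  'a': [3/5 + 2/5*3/5, 3/5 + 2/5*1/1) = [21/25, 1/1) <- contains code 113/125
  emit 'a', narrow to [21/25, 1/1)
Step 3: interval [21/25, 1/1), width = 1/1 - 21/25 = 4/25
  'd': [21/25 + 4/25*0/1, 21/25 + 4/25*1/5) = [21/25, 109/125)
  'c': [21/25 + 4/25*1/5, 21/25 + 4/25*3/5) = [109/125, 117/125) <- contains code 113/125
  'a': [21/25 + 4/25*3/5, 21/25 + 4/25*1/1) = [117/125, 1/1)
  emit 'c', narrow to [109/125, 117/125)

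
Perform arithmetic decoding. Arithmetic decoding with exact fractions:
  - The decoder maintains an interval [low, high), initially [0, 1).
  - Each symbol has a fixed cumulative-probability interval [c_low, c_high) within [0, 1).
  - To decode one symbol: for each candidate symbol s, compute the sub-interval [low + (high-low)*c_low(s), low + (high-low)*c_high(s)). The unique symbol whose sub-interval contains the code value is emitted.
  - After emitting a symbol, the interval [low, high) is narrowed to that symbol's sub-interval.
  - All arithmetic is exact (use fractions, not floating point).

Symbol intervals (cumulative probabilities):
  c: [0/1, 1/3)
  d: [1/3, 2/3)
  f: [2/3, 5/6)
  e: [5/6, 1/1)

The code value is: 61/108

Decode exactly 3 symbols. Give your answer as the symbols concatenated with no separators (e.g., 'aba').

Answer: dfc

Derivation:
Step 1: interval [0/1, 1/1), width = 1/1 - 0/1 = 1/1
  'c': [0/1 + 1/1*0/1, 0/1 + 1/1*1/3) = [0/1, 1/3)
  'd': [0/1 + 1/1*1/3, 0/1 + 1/1*2/3) = [1/3, 2/3) <- contains code 61/108
  'f': [0/1 + 1/1*2/3, 0/1 + 1/1*5/6) = [2/3, 5/6)
  'e': [0/1 + 1/1*5/6, 0/1 + 1/1*1/1) = [5/6, 1/1)
  emit 'd', narrow to [1/3, 2/3)
Step 2: interval [1/3, 2/3), width = 2/3 - 1/3 = 1/3
  'c': [1/3 + 1/3*0/1, 1/3 + 1/3*1/3) = [1/3, 4/9)
  'd': [1/3 + 1/3*1/3, 1/3 + 1/3*2/3) = [4/9, 5/9)
  'f': [1/3 + 1/3*2/3, 1/3 + 1/3*5/6) = [5/9, 11/18) <- contains code 61/108
  'e': [1/3 + 1/3*5/6, 1/3 + 1/3*1/1) = [11/18, 2/3)
  emit 'f', narrow to [5/9, 11/18)
Step 3: interval [5/9, 11/18), width = 11/18 - 5/9 = 1/18
  'c': [5/9 + 1/18*0/1, 5/9 + 1/18*1/3) = [5/9, 31/54) <- contains code 61/108
  'd': [5/9 + 1/18*1/3, 5/9 + 1/18*2/3) = [31/54, 16/27)
  'f': [5/9 + 1/18*2/3, 5/9 + 1/18*5/6) = [16/27, 65/108)
  'e': [5/9 + 1/18*5/6, 5/9 + 1/18*1/1) = [65/108, 11/18)
  emit 'c', narrow to [5/9, 31/54)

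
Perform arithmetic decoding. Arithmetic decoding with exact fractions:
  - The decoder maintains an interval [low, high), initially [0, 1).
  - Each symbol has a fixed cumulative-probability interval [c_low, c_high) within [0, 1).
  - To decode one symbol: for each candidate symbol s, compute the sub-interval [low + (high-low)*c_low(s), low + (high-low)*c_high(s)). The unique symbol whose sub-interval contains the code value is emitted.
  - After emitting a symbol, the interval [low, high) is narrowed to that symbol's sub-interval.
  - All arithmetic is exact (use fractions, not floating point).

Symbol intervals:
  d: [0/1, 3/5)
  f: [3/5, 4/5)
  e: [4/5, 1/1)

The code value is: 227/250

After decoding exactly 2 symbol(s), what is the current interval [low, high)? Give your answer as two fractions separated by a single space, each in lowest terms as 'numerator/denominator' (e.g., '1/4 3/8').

Step 1: interval [0/1, 1/1), width = 1/1 - 0/1 = 1/1
  'd': [0/1 + 1/1*0/1, 0/1 + 1/1*3/5) = [0/1, 3/5)
  'f': [0/1 + 1/1*3/5, 0/1 + 1/1*4/5) = [3/5, 4/5)
  'e': [0/1 + 1/1*4/5, 0/1 + 1/1*1/1) = [4/5, 1/1) <- contains code 227/250
  emit 'e', narrow to [4/5, 1/1)
Step 2: interval [4/5, 1/1), width = 1/1 - 4/5 = 1/5
  'd': [4/5 + 1/5*0/1, 4/5 + 1/5*3/5) = [4/5, 23/25) <- contains code 227/250
  'f': [4/5 + 1/5*3/5, 4/5 + 1/5*4/5) = [23/25, 24/25)
  'e': [4/5 + 1/5*4/5, 4/5 + 1/5*1/1) = [24/25, 1/1)
  emit 'd', narrow to [4/5, 23/25)

Answer: 4/5 23/25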